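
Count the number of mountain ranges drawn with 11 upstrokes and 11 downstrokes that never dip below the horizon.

58786

A Dyck path with 11 up-steps and 11 down-steps has semilength 11, so there are C_11 of them.
C_11 = C(22,11)/12 = 705432/12 = 58786.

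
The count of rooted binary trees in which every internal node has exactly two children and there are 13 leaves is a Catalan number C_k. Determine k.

A full binary tree with L leaves has L−1 internal nodes and is counted by C_{L−1}; L = 13 gives C_12.

12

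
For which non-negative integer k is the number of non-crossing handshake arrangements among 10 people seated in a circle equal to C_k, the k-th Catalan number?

Non-crossing handshake pairings of 2n people are counted by C_n; 10 people gives n = 5.

5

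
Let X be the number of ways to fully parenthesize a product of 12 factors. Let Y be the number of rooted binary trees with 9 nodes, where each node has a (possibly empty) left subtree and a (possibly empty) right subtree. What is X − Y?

53924

Bracketing 12 factors into binary products is counted by C_{12−1} = C_11. So X = C_11 = 58786.
Rooted binary trees with 9 nodes (each child slot possibly empty) number C_9. So Y = C_9 = 4862.
X − Y = 58786 − 4862 = 53924.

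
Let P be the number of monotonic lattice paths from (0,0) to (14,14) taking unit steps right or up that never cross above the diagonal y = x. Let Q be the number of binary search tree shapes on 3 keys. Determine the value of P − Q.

2674435

Monotone paths in an n×n grid that stay weakly below the diagonal are counted by C_n; here n = 14. So P = C_14 = 2674440.
Binary trees (left/right distinguished) on n nodes are counted by C_n; here n = 3. So Q = C_3 = 5.
P − Q = 2674440 − 5 = 2674435.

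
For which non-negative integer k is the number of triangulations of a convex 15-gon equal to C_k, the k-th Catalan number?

13

Triangulations of a convex m-gon are counted by C_{m−2}; with m = 15 this is C_13.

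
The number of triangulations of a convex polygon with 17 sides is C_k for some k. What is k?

15

The number of triangulations of a 17-gon is the Catalan number C_15 (index = sides − 2).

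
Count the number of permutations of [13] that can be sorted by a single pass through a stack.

By Knuth's characterisation, the stack-sortable permutations of length 13 are the 231-avoiders, numbering C_13.
C_13 = 742900.

742900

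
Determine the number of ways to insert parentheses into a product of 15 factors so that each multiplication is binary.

Parenthesizations of m factors correspond to full binary trees with m leaves, counted by C_{m−1}; m = 15 gives C_14.
C_14 = 2674440.

2674440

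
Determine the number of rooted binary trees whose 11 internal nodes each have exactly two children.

Full binary trees with n internal nodes are counted by C_n; here n = 11.
C_11 = C_10 · 2(2·10+1)/(10+2) = 16796 · 42/12 = 58786.

58786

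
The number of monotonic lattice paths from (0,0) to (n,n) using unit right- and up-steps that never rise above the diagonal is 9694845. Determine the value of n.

15

Such diagonal-avoiding paths in an n×n grid are counted by C_n, and C_15 = 9694845.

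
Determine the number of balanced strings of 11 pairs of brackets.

58786

With 11 pairs the number of balanced bracket strings is the Catalan number C_11.
C_11 = 58786.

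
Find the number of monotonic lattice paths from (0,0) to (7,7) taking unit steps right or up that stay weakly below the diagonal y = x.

429

Monotone paths in an n×n grid that stay weakly below the diagonal are counted by C_n; here n = 7.
C_7 = C(14,7)/8 = 3432/8 = 429.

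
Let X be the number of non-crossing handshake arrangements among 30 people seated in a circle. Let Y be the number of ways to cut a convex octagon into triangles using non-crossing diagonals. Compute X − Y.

With 30 = 2·15 people, non-crossing handshake pairings are non-crossing perfect matchings on a circle, counted by C_15. So X = C_15 = 9694845.
A convex 8-gon is triangulated into 6 triangles, and the number of such triangulations is the Catalan number C_{8−2} = C_6. So Y = C_6 = 132.
X − Y = 9694845 − 132 = 9694713.

9694713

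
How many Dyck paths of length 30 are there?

Paths of 15 up- and 15 down-steps that never dip below the axis are Dyck paths; their count is C_15.
C_15 = C(30,15)/16 = 155117520/16 = 9694845.

9694845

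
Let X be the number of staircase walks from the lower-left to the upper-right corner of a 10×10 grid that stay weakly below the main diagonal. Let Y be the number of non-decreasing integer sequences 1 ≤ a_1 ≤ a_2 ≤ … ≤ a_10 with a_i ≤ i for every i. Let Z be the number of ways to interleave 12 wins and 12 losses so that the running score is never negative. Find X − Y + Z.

Monotone paths in an n×n grid that stay weakly below the diagonal are counted by C_n; here n = 10. So X = C_10 = 16796.
Weakly increasing sequences with a_i ≤ i biject with Dyck paths of semilength 10, so there are C_10. So Y = C_10 = 16796.
Ballot sequences with n votes each where one side never trails are Dyck words, counted by C_n; here n = 12. So Z = C_12 = 208012.
X − Y + Z = 16796 − 16796 + 208012 = 208012.

208012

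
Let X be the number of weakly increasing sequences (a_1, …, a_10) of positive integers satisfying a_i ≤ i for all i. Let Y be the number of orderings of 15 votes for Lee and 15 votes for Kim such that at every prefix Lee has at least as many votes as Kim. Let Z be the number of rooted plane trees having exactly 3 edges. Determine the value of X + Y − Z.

9711636

Weakly increasing sequences with a_i ≤ i biject with Dyck paths of semilength 10, so there are C_10. So X = C_10 = 16796.
Ballot sequences with n votes each where one side never trails are Dyck words, counted by C_n; here n = 15. So Y = C_15 = 9694845.
A rooted plane tree with 3 edges has 4 nodes, and the count is C_3. So Z = C_3 = 5.
X + Y − Z = 16796 + 9694845 − 5 = 9711636.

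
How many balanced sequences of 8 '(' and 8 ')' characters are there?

1430

A balanced arrangement of 8 bracket pairs is a Dyck word of semilength 8, so the count is C_8.
C_8 = C(16,8)/9 = 12870/9 = 1430.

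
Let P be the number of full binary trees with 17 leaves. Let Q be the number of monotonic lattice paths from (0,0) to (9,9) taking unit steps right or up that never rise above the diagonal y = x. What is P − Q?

A full binary tree with L leaves has L−1 internal nodes and is counted by C_{L−1}; L = 17 gives C_16. So P = C_16 = 35357670.
Sub-diagonal monotone paths from (0,0) to (9,9) biject with Dyck paths of semilength 9, giving C_9. So Q = C_9 = 4862.
P − Q = 35357670 − 4862 = 35352808.

35352808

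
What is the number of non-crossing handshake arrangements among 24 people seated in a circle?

With 24 = 2·12 people, non-crossing handshake pairings are non-crossing perfect matchings on a circle, counted by C_12.
C_12 = C(24,12)/13 = 2704156/13 = 208012.

208012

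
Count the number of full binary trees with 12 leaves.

58786

A full binary tree with L leaves has L−1 internal nodes and is counted by C_{L−1}; L = 12 gives C_11.
C_11 = C(22,11)/12 = 705432/12 = 58786.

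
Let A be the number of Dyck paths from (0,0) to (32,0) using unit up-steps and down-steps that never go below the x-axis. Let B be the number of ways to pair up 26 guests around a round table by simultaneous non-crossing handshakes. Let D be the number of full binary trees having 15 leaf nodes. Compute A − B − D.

31940330

Paths of 16 up- and 16 down-steps that never dip below the axis are Dyck paths; their count is C_16. So A = C_16 = 35357670.
Non-crossing handshake pairings of 2n people are counted by C_n; 26 people gives n = 13. So B = C_13 = 742900.
A full binary tree with L leaves has L−1 internal nodes and is counted by C_{L−1}; L = 15 gives C_14. So D = C_14 = 2674440.
A − B − D = 35357670 − 742900 − 2674440 = 31940330.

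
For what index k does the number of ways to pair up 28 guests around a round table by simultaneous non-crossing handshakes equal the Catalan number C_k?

With 28 = 2·14 people, non-crossing handshake pairings are non-crossing perfect matchings on a circle, counted by C_14.

14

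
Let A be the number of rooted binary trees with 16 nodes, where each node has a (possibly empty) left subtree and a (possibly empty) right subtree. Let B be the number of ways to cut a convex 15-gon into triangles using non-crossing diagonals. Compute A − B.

34614770

There are C_n binary search tree shapes on n keys; with n = 16 that is C_16. So A = C_16 = 35357670.
A convex 15-gon is triangulated into 13 triangles, and the number of such triangulations is the Catalan number C_{15−2} = C_13. So B = C_13 = 742900.
A − B = 35357670 − 742900 = 34614770.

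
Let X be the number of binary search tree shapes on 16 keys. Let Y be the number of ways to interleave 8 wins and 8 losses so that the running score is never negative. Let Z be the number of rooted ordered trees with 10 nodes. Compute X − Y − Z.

35351378

Rooted binary trees with 16 nodes (each child slot possibly empty) number C_16. So X = C_16 = 35357670.
Ballot sequences with n votes each where one side never trails are Dyck words, counted by C_n; here n = 8. So Y = C_8 = 1430.
A rooted plane tree on 10 nodes has 9 edges, and such trees are counted by C_9. So Z = C_9 = 4862.
X − Y − Z = 35357670 − 1430 − 4862 = 35351378.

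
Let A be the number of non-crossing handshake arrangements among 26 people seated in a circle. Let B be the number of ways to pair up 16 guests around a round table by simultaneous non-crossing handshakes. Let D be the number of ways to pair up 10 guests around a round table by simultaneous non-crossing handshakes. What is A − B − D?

741428

With 26 = 2·13 people, non-crossing handshake pairings are non-crossing perfect matchings on a circle, counted by C_13. So A = C_13 = 742900.
With 16 = 2·8 people, non-crossing handshake pairings are non-crossing perfect matchings on a circle, counted by C_8. So B = C_8 = 1430.
Non-crossing handshake pairings of 2n people are counted by C_n; 10 people gives n = 5. So D = C_5 = 42.
A − B − D = 742900 − 1430 − 42 = 741428.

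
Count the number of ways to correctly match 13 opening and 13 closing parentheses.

742900

With 13 pairs the number of balanced bracket strings is the Catalan number C_13.
C_13 = 742900.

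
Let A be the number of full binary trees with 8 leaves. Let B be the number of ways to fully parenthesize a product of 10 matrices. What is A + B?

Full binary trees with 8 leaves have 8−1 = 7 internal nodes, so there are C_7 of them. So A = C_7 = 429.
Parenthesizations of m factors correspond to full binary trees with m leaves, counted by C_{m−1}; m = 10 gives C_9. So B = C_9 = 4862.
A + B = 429 + 4862 = 5291.

5291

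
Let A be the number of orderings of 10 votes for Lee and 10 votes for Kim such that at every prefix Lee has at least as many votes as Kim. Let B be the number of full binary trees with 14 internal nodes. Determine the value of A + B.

2691236

Reading a vote for the leader as '(' and for the other as ')' turns such a sequence into a balanced string of 10 pairs, so the count is C_10. So A = C_10 = 16796.
The number of full binary trees on 14 internal nodes is the Catalan number C_14. So B = C_14 = 2674440.
A + B = 16796 + 2674440 = 2691236.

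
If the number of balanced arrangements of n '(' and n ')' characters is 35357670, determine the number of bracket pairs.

16

Balanced strings of n bracket-pairs are counted by C_n. The Catalan number equal to 35357670 is C_16.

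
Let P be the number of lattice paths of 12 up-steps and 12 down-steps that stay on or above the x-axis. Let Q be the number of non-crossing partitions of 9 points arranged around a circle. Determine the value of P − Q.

A Dyck path with 12 up-steps and 12 down-steps has semilength 12, so there are C_12 of them. So P = C_12 = 208012.
The non-crossing partitions of [9] form a lattice of size C_9. So Q = C_9 = 4862.
P − Q = 208012 − 4862 = 203150.

203150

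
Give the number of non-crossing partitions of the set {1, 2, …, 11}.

58786

Non-crossing partitions of an n-element set are counted by C_n; here n = 11.
C_11 = C(22,11)/12 = 705432/12 = 58786.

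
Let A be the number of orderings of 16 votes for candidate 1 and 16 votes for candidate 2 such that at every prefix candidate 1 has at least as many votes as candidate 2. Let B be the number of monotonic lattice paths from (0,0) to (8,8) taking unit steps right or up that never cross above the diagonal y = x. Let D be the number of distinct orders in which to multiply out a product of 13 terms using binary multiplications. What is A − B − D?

35148228

Reading a vote for the leader as '(' and for the other as ')' turns such a sequence into a balanced string of 16 pairs, so the count is C_16. So A = C_16 = 35357670.
Monotone paths in an n×n grid that stay weakly below the diagonal are counted by C_n; here n = 8. So B = C_8 = 1430.
Parenthesizations of m factors correspond to full binary trees with m leaves, counted by C_{m−1}; m = 13 gives C_12. So D = C_12 = 208012.
A − B − D = 35357670 − 1430 − 208012 = 35148228.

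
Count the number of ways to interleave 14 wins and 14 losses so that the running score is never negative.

2674440

Ballot sequences with n votes each where one side never trails are Dyck words, counted by C_n; here n = 14.
C_14 = C(28,14)/15 = 40116600/15 = 2674440.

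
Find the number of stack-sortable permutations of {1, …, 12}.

208012

By Knuth's characterisation, the stack-sortable permutations of length 12 are the 231-avoiders, numbering C_12.
C_12 = C(24,12)/13 = 2704156/13 = 208012.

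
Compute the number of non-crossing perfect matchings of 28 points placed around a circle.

2674440

Pairing 28 circle points by 14 non-crossing chords gives C_14 matchings.
C_14 = C(28,14)/15 = 40116600/15 = 2674440.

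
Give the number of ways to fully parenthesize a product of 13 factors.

Bracketing 13 factors into binary products is counted by C_{13−1} = C_12.
C_12 = C(24,12)/13 = 2704156/13 = 208012.

208012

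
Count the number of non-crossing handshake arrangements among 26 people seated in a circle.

Non-crossing handshake pairings of 2n people are counted by C_n; 26 people gives n = 13.
C_13 = C(26,13)/14 = 10400600/14 = 742900.

742900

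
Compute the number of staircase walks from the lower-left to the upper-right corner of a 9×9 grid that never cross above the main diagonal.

4862

Monotone paths in an n×n grid that stay weakly below the diagonal are counted by C_n; here n = 9.
C_9 = 4862.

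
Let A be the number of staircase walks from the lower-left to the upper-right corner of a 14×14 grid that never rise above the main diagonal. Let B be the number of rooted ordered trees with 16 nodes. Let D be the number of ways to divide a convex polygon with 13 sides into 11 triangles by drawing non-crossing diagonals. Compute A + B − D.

Monotone paths in an n×n grid that stay weakly below the diagonal are counted by C_n; here n = 14. So A = C_14 = 2674440.
A rooted plane tree on 16 nodes has 15 edges, and such trees are counted by C_15. So B = C_15 = 9694845.
The number of triangulations of a 13-gon is the Catalan number C_11 (index = sides − 2). So D = C_11 = 58786.
A + B − D = 2674440 + 9694845 − 58786 = 12310499.

12310499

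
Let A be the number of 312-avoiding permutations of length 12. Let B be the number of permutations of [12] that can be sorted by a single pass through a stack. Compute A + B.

Permutations of [n] avoiding any single length-3 pattern are counted by C_n; here n = 12. So A = C_12 = 208012.
Stack-sortable permutations are exactly the 231-avoiding ones, counted by C_n; here n = 12. So B = C_12 = 208012.
A + B = 208012 + 208012 = 416024.

416024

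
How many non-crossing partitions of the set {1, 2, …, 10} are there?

Non-crossing partitions of an n-element set are counted by C_n; here n = 10.
C_10 = C(20,10)/11 = 184756/11 = 16796.

16796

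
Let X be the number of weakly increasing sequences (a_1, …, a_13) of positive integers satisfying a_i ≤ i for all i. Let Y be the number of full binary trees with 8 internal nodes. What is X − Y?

Weakly increasing sequences with a_i ≤ i biject with Dyck paths of semilength 13, so there are C_13. So X = C_13 = 742900.
The number of full binary trees on 8 internal nodes is the Catalan number C_8. So Y = C_8 = 1430.
X − Y = 742900 − 1430 = 741470.

741470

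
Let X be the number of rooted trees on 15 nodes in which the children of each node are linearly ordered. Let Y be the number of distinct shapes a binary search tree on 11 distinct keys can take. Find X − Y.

2615654

A rooted plane tree on 15 nodes has 14 edges, and such trees are counted by C_14. So X = C_14 = 2674440.
Rooted binary trees with 11 nodes (each child slot possibly empty) number C_11. So Y = C_11 = 58786.
X − Y = 2674440 − 58786 = 2615654.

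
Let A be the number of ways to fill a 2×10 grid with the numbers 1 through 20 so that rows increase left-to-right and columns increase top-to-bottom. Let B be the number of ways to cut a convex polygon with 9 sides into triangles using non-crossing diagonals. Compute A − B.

By the hook-length formula (or a Dyck-path bijection), SYT of shape 2×10 number C_10. So A = C_10 = 16796.
A convex 9-gon is triangulated into 7 triangles, and the number of such triangulations is the Catalan number C_{9−2} = C_7. So B = C_7 = 429.
A − B = 16796 − 429 = 16367.

16367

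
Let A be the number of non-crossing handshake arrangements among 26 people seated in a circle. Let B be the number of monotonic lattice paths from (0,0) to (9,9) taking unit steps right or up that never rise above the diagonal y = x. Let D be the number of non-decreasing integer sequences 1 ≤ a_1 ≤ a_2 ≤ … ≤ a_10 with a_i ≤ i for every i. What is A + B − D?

With 26 = 2·13 people, non-crossing handshake pairings are non-crossing perfect matchings on a circle, counted by C_13. So A = C_13 = 742900.
Monotone paths in an n×n grid that stay weakly below the diagonal are counted by C_n; here n = 9. So B = C_9 = 4862.
Weakly increasing sequences with a_i ≤ i biject with Dyck paths of semilength 10, so there are C_10. So D = C_10 = 16796.
A + B − D = 742900 + 4862 − 16796 = 730966.

730966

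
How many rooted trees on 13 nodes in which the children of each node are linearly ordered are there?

A rooted plane tree on 13 nodes has 12 edges, and such trees are counted by C_12.
C_12 = C_11 · 2(2·11+1)/(11+2) = 58786 · 46/13 = 208012.

208012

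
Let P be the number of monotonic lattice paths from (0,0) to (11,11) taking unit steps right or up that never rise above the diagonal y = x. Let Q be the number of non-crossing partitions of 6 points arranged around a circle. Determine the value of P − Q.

Monotone paths in an n×n grid that stay weakly below the diagonal are counted by C_n; here n = 11. So P = C_11 = 58786.
Non-crossing partitions of an n-element set are counted by C_n; here n = 6. So Q = C_6 = 132.
P − Q = 58786 − 132 = 58654.

58654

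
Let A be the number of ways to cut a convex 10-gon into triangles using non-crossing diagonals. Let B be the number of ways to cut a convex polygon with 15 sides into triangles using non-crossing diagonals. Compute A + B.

A convex 10-gon is triangulated into 8 triangles, and the number of such triangulations is the Catalan number C_{10−2} = C_8. So A = C_8 = 1430.
A convex 15-gon is triangulated into 13 triangles, and the number of such triangulations is the Catalan number C_{15−2} = C_13. So B = C_13 = 742900.
A + B = 1430 + 742900 = 744330.

744330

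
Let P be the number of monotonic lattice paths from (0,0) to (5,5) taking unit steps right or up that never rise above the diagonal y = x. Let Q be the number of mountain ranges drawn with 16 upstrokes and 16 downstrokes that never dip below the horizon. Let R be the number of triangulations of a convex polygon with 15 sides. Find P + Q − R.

Sub-diagonal monotone paths from (0,0) to (5,5) biject with Dyck paths of semilength 5, giving C_5. So P = C_5 = 42.
Paths of 16 up- and 16 down-steps that never dip below the axis are Dyck paths; their count is C_16. So Q = C_16 = 35357670.
A convex 15-gon is triangulated into 13 triangles, and the number of such triangulations is the Catalan number C_{15−2} = C_13. So R = C_13 = 742900.
P + Q − R = 42 + 35357670 − 742900 = 34614812.

34614812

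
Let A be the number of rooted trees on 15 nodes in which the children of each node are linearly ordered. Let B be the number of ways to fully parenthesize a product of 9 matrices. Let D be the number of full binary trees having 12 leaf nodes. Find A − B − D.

2614224

Rooted ordered (plane) trees on m nodes have m−1 edges and are counted by C_{m−1}; m = 15 gives C_14. So A = C_14 = 2674440.
Bracketing 9 factors into binary products is counted by C_{9−1} = C_8. So B = C_8 = 1430.
Full binary trees with 12 leaves have 12−1 = 11 internal nodes, so there are C_11 of them. So D = C_11 = 58786.
A − B − D = 2674440 − 1430 − 58786 = 2614224.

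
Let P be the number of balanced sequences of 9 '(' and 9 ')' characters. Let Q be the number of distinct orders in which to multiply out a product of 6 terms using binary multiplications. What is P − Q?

4820

With 9 pairs the number of balanced bracket strings is the Catalan number C_9. So P = C_9 = 4862.
Bracketing 6 factors into binary products is counted by C_{6−1} = C_5. So Q = C_5 = 42.
P − Q = 4862 − 42 = 4820.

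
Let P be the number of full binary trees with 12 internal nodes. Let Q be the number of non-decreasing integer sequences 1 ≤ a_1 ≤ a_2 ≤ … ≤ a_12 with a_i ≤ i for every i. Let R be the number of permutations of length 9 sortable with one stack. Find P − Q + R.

4862

Full binary trees with n internal nodes are counted by C_n; here n = 12. So P = C_12 = 208012.
Weakly increasing sequences with a_i ≤ i biject with Dyck paths of semilength 12, so there are C_12. So Q = C_12 = 208012.
Stack-sortable permutations are exactly the 231-avoiding ones, counted by C_n; here n = 9. So R = C_9 = 4862.
P − Q + R = 208012 − 208012 + 4862 = 4862.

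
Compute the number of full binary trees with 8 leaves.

429

A full binary tree with L leaves has L−1 internal nodes and is counted by C_{L−1}; L = 8 gives C_7.
C_7 = C(14,7)/8 = 3432/8 = 429.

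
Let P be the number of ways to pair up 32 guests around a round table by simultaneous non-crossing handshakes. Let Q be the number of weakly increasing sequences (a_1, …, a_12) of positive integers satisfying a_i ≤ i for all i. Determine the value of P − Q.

With 32 = 2·16 people, non-crossing handshake pairings are non-crossing perfect matchings on a circle, counted by C_16. So P = C_16 = 35357670.
Weakly increasing sequences with a_i ≤ i biject with Dyck paths of semilength 12, so there are C_12. So Q = C_12 = 208012.
P − Q = 35357670 − 208012 = 35149658.

35149658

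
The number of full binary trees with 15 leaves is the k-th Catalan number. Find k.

14

Full binary trees with 15 leaves have 15−1 = 14 internal nodes, so there are C_14 of them.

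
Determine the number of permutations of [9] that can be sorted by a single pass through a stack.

4862

By Knuth's characterisation, the stack-sortable permutations of length 9 are the 231-avoiders, numbering C_9.
C_9 = C(18,9)/10 = 48620/10 = 4862.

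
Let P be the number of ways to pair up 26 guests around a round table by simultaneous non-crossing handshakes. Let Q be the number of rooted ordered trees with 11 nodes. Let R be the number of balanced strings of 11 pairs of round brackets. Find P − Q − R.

With 26 = 2·13 people, non-crossing handshake pairings are non-crossing perfect matchings on a circle, counted by C_13. So P = C_13 = 742900.
A rooted plane tree on 11 nodes has 10 edges, and such trees are counted by C_10. So Q = C_10 = 16796.
A balanced arrangement of 11 bracket pairs is a Dyck word of semilength 11, so the count is C_11. So R = C_11 = 58786.
P − Q − R = 742900 − 16796 − 58786 = 667318.

667318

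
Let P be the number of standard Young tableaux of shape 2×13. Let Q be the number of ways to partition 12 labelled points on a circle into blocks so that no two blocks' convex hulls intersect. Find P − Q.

534888

By the hook-length formula (or a Dyck-path bijection), SYT of shape 2×13 number C_13. So P = C_13 = 742900.
The non-crossing partitions of [12] form a lattice of size C_12. So Q = C_12 = 208012.
P − Q = 742900 − 208012 = 534888.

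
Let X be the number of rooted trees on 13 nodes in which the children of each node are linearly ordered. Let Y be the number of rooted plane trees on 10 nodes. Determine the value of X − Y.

203150

A rooted plane tree on 13 nodes has 12 edges, and such trees are counted by C_12. So X = C_12 = 208012.
Rooted ordered (plane) trees on m nodes have m−1 edges and are counted by C_{m−1}; m = 10 gives C_9. So Y = C_9 = 4862.
X − Y = 208012 − 4862 = 203150.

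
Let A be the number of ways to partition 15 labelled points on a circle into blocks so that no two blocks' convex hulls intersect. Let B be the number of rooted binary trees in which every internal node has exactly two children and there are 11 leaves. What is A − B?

The non-crossing partitions of [15] form a lattice of size C_15. So A = C_15 = 9694845.
A full binary tree with L leaves has L−1 internal nodes and is counted by C_{L−1}; L = 11 gives C_10. So B = C_10 = 16796.
A − B = 9694845 − 16796 = 9678049.

9678049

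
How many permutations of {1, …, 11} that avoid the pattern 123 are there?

For any fixed pattern of length 3, the pattern-avoiding permutations of [11] number C_11.
C_11 = 58786.

58786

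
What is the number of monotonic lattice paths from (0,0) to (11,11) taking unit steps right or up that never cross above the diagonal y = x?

Sub-diagonal monotone paths from (0,0) to (11,11) biject with Dyck paths of semilength 11, giving C_11.
C_11 = C(22,11)/12 = 705432/12 = 58786.

58786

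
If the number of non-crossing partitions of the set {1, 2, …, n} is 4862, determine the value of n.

Non-crossing partitions of [n] are counted by C_n. Since C_9 = 4862, the index is 9.

9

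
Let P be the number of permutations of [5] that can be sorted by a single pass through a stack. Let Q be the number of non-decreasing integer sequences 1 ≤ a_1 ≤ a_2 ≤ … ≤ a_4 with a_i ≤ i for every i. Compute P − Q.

28

Stack-sortable permutations are exactly the 231-avoiding ones, counted by C_n; here n = 5. So P = C_5 = 42.
Such sub-staircase sequences of length n are counted by C_n; here n = 4. So Q = C_4 = 14.
P − Q = 42 − 14 = 28.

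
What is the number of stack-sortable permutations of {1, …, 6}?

Stack-sortable permutations are exactly the 231-avoiding ones, counted by C_n; here n = 6.
C_6 = C(12,6)/7 = 924/7 = 132.

132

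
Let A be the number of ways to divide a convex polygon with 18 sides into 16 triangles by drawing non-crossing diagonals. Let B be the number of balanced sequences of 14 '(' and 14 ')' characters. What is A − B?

A convex 18-gon is triangulated into 16 triangles, and the number of such triangulations is the Catalan number C_{18−2} = C_16. So A = C_16 = 35357670.
With 14 pairs the number of balanced bracket strings is the Catalan number C_14. So B = C_14 = 2674440.
A − B = 35357670 − 2674440 = 32683230.

32683230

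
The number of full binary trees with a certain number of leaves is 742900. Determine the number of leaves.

Full binary trees with L leaves are counted by C_{L−1}, and C_13 = 742900.
So the index is 13, and the number of leaves is 13 + 1 = 14.

14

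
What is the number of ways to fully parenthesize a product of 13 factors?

Bracketing 13 factors into binary products is counted by C_{13−1} = C_12.
C_12 = C(24,12)/13 = 2704156/13 = 208012.

208012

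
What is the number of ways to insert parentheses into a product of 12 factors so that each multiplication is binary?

Parenthesizations of m factors correspond to full binary trees with m leaves, counted by C_{m−1}; m = 12 gives C_11.
C_11 = 58786.

58786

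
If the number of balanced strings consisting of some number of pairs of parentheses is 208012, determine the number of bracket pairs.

12

Balanced strings of n bracket-pairs are counted by C_n; 208012 = C_12.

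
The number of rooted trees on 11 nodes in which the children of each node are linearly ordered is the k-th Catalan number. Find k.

10

Rooted ordered (plane) trees on m nodes have m−1 edges and are counted by C_{m−1}; m = 11 gives C_10.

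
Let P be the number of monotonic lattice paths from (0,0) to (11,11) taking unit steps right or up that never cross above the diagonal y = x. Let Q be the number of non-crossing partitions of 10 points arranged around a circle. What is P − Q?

41990

Monotone paths in an n×n grid that stay weakly below the diagonal are counted by C_n; here n = 11. So P = C_11 = 58786.
The non-crossing partitions of [10] form a lattice of size C_10. So Q = C_10 = 16796.
P − Q = 58786 − 16796 = 41990.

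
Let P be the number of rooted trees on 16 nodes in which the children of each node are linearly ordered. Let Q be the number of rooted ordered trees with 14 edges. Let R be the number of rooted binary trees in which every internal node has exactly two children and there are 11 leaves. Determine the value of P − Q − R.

7003609

Rooted ordered (plane) trees on m nodes have m−1 edges and are counted by C_{m−1}; m = 16 gives C_15. So P = C_15 = 9694845.
Rooted ordered trees with n edges are counted by C_n; here n = 14. So Q = C_14 = 2674440.
A full binary tree with L leaves has L−1 internal nodes and is counted by C_{L−1}; L = 11 gives C_10. So R = C_10 = 16796.
P − Q − R = 9694845 − 2674440 − 16796 = 7003609.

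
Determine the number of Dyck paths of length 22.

A Dyck path with 11 up-steps and 11 down-steps has semilength 11, so there are C_11 of them.
C_11 = C_10 · 2(2·10+1)/(10+2) = 16796 · 42/12 = 58786.

58786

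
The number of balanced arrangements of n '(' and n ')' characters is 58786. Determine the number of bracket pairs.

11

Balanced strings of n bracket-pairs are counted by C_n; 58786 = C_11.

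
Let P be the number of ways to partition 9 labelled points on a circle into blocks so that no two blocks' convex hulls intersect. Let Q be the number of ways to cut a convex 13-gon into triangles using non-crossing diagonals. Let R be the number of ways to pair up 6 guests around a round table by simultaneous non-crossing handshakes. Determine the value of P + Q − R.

The non-crossing partitions of [9] form a lattice of size C_9. So P = C_9 = 4862.
A convex 13-gon is triangulated into 11 triangles, and the number of such triangulations is the Catalan number C_{13−2} = C_11. So Q = C_11 = 58786.
With 6 = 2·3 people, non-crossing handshake pairings are non-crossing perfect matchings on a circle, counted by C_3. So R = C_3 = 5.
P + Q − R = 4862 + 58786 − 5 = 63643.

63643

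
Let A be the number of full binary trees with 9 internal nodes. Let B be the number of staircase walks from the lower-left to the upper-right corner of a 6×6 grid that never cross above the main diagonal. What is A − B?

4730

Full binary trees with n internal nodes are counted by C_n; here n = 9. So A = C_9 = 4862.
Monotone paths in an n×n grid that stay weakly below the diagonal are counted by C_n; here n = 6. So B = C_6 = 132.
A − B = 4862 − 132 = 4730.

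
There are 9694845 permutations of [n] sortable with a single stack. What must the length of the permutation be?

15

Stack-sortable permutations of [n] are counted by C_n, and C_15 = 9694845.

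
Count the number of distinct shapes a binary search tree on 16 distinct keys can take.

There are C_n binary search tree shapes on n keys; with n = 16 that is C_16.
C_16 = 35357670.

35357670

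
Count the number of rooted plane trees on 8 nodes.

429

A rooted plane tree on 8 nodes has 7 edges, and such trees are counted by C_7.
C_7 = C_6 · 2(2·6+1)/(6+2) = 132 · 26/8 = 429.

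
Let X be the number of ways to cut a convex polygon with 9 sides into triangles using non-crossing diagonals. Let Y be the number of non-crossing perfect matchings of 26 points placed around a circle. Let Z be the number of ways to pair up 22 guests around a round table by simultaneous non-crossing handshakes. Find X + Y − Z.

684543

The number of triangulations of a 9-gon is the Catalan number C_7 (index = sides − 2). So X = C_7 = 429.
Pairing 26 circle points by 13 non-crossing chords gives C_13 matchings. So Y = C_13 = 742900.
Non-crossing handshake pairings of 2n people are counted by C_n; 22 people gives n = 11. So Z = C_11 = 58786.
X + Y − Z = 429 + 742900 − 58786 = 684543.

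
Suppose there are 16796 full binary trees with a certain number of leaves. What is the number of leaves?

11

Full binary trees with L leaves are counted by C_{L−1}. Since C_10 = 16796, the index is 10.
So the index is 10, and the number of leaves is 10 + 1 = 11.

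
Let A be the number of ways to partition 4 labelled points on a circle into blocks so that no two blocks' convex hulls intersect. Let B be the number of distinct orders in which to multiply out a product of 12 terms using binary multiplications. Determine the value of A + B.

Non-crossing partitions of an n-element set are counted by C_n; here n = 4. So A = C_4 = 14.
Bracketing 12 factors into binary products is counted by C_{12−1} = C_11. So B = C_11 = 58786.
A + B = 14 + 58786 = 58800.

58800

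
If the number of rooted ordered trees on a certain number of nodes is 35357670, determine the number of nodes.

17

Rooted ordered trees on m nodes are counted by C_{m−1}, and C_16 = 35357670.
So the index is 16, and the number of nodes is 16 + 1 = 17.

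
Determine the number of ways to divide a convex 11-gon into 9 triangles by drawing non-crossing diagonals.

4862

Triangulations of a convex m-gon are counted by C_{m−2}; with m = 11 this is C_9.
C_9 = C(18,9)/10 = 48620/10 = 4862.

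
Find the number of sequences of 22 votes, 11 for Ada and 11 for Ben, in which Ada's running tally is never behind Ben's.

58786

Reading a vote for the leader as '(' and for the other as ')' turns such a sequence into a balanced string of 11 pairs, so the count is C_11.
C_11 = C(22,11)/12 = 705432/12 = 58786.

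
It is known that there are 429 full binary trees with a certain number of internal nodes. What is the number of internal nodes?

Full binary trees with n internal nodes are counted by C_n. Since C_7 = 429, the index is 7.

7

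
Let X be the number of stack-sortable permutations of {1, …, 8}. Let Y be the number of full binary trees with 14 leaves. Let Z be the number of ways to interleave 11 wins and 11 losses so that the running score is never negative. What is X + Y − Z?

685544

By Knuth's characterisation, the stack-sortable permutations of length 8 are the 231-avoiders, numbering C_8. So X = C_8 = 1430.
Full binary trees with 14 leaves have 14−1 = 13 internal nodes, so there are C_13 of them. So Y = C_13 = 742900.
Ballot sequences with n votes each where one side never trails are Dyck words, counted by C_n; here n = 11. So Z = C_11 = 58786.
X + Y − Z = 1430 + 742900 − 58786 = 685544.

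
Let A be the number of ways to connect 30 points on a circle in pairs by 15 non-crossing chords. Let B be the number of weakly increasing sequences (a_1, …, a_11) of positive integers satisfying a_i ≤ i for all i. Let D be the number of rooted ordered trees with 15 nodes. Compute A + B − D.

Non-crossing perfect matchings of 2n points on a circle are counted by C_n; with 30 points, n = 15. So A = C_15 = 9694845.
Weakly increasing sequences with a_i ≤ i biject with Dyck paths of semilength 11, so there are C_11. So B = C_11 = 58786.
Rooted ordered (plane) trees on m nodes have m−1 edges and are counted by C_{m−1}; m = 15 gives C_14. So D = C_14 = 2674440.
A + B − D = 9694845 + 58786 − 2674440 = 7079191.

7079191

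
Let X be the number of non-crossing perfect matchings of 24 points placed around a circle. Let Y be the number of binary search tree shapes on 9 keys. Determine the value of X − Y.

203150

Pairing 24 circle points by 12 non-crossing chords gives C_12 matchings. So X = C_12 = 208012.
Binary trees (left/right distinguished) on n nodes are counted by C_n; here n = 9. So Y = C_9 = 4862.
X − Y = 208012 − 4862 = 203150.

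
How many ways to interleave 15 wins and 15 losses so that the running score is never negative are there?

9694845

Reading a vote for the leader as '(' and for the other as ')' turns such a sequence into a balanced string of 15 pairs, so the count is C_15.
C_15 = C_14 · 2(2·14+1)/(14+2) = 2674440 · 58/16 = 9694845.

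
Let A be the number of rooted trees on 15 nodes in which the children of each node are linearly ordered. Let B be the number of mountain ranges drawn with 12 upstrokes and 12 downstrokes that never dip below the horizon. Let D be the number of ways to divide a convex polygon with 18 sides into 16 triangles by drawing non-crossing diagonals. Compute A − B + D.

Rooted ordered (plane) trees on m nodes have m−1 edges and are counted by C_{m−1}; m = 15 gives C_14. So A = C_14 = 2674440.
Dyck paths of semilength n (length 2n) are counted by C_n; here n = 12. So B = C_12 = 208012.
Triangulations of a convex m-gon are counted by C_{m−2}; with m = 18 this is C_16. So D = C_16 = 35357670.
A − B + D = 2674440 − 208012 + 35357670 = 37824098.

37824098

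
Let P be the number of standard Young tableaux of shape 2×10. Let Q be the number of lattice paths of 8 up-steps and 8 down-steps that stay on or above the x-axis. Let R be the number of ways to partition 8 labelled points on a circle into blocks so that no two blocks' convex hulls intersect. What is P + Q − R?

16796

By the hook-length formula (or a Dyck-path bijection), SYT of shape 2×10 number C_10. So P = C_10 = 16796.
A Dyck path with 8 up-steps and 8 down-steps has semilength 8, so there are C_8 of them. So Q = C_8 = 1430.
The non-crossing partitions of [8] form a lattice of size C_8. So R = C_8 = 1430.
P + Q − R = 16796 + 1430 − 1430 = 16796.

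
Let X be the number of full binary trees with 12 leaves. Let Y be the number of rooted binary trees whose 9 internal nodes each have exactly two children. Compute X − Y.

Full binary trees with 12 leaves have 12−1 = 11 internal nodes, so there are C_11 of them. So X = C_11 = 58786.
Full binary trees with n internal nodes are counted by C_n; here n = 9. So Y = C_9 = 4862.
X − Y = 58786 − 4862 = 53924.

53924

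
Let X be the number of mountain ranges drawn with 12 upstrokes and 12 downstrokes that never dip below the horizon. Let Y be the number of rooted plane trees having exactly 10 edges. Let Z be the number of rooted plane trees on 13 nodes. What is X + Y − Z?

A Dyck path with 12 up-steps and 12 down-steps has semilength 12, so there are C_12 of them. So X = C_12 = 208012.
A rooted plane tree with 10 edges has 11 nodes, and the count is C_10. So Y = C_10 = 16796.
Rooted ordered (plane) trees on m nodes have m−1 edges and are counted by C_{m−1}; m = 13 gives C_12. So Z = C_12 = 208012.
X + Y − Z = 208012 + 16796 − 208012 = 16796.

16796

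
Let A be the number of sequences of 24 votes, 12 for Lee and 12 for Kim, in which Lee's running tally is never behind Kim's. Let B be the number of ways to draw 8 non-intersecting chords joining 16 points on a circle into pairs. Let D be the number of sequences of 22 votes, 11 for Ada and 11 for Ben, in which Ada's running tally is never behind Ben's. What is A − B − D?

147796

Ballot sequences with n votes each where one side never trails are Dyck words, counted by C_n; here n = 12. So A = C_12 = 208012.
Non-crossing perfect matchings of 2n points on a circle are counted by C_n; with 16 points, n = 8. So B = C_8 = 1430.
Ballot sequences with n votes each where one side never trails are Dyck words, counted by C_n; here n = 11. So D = C_11 = 58786.
A − B − D = 208012 − 1430 − 58786 = 147796.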